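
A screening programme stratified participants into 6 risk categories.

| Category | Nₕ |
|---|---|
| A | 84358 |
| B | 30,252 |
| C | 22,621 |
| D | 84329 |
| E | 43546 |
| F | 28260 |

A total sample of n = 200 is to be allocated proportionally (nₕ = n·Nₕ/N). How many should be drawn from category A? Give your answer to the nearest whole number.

58

Share of category A = 84358/293366 = 0.28755.
Allocate 200 × 0.28755 = 57.510... → 58.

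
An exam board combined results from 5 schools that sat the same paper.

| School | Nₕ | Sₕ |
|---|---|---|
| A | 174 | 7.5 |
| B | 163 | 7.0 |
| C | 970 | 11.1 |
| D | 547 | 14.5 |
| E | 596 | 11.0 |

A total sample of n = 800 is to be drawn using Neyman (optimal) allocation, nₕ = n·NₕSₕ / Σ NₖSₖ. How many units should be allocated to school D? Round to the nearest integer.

229

Σ NₕSₕ = 174·7.5 + 163·7.0 + 970·11.1 + 547·14.5 + 596·11.0 = 27700.5.
Share for D: 7931.5/27700.5 = 0.28633.
n_D = 800 × 0.28633 = 229.064... → 229.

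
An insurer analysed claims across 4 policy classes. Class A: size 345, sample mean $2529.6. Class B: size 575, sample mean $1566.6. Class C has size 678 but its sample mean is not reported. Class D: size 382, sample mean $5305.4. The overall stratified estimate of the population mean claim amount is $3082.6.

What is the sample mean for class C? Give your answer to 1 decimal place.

3397.3

N = 345 + 575 + 678 + 382 = 1980.
Overall total = μ·N = 3082.6·1980 = 6103548.
Subtract the known strata: 345·2529.6 + 575·1566.6 + 382·5305.4 = 3800169.8.
Remaining total for class C: 6103548 − 3800169.8 = 2303378.2.
Divide by its size: 2303378.2 / 678 = 3397.313... → 3397.3.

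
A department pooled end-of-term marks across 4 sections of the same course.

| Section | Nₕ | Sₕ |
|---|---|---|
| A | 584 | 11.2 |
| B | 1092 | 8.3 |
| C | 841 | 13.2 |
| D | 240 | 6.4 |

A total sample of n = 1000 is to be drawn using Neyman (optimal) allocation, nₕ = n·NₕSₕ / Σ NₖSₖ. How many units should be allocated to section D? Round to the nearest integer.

54

Σ NₕSₕ = 584·11.2 + 1092·8.3 + 841·13.2 + 240·6.4 = 28241.6.
Share for D: 1536/28241.6 = 0.05439.
n_D = 1000 × 0.05439 = 54.388... → 54.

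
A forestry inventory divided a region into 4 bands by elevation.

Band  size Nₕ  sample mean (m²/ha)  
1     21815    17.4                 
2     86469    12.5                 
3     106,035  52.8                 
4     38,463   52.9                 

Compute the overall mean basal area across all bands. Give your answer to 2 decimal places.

35.97

N = 252782; weights Wₕ = Nₕ/N = (0.0863, 0.3421, 0.4195, 0.1522).
x̄_st = Σ Wₕ·x̄ₕ = 0.0863·17.4 + 0.3421·12.5 + 0.4195·52.8 + 0.1522·52.9 ≈ 35.9748...
→ 35.97.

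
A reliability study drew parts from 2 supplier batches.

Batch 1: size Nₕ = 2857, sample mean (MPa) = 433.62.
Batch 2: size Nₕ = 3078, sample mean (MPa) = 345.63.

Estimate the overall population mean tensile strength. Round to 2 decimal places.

387.99

x̄_st = (Σ Nₕx̄ₕ) / (Σ Nₕ) = (2857·433.62 + 3078·345.63) / 5935
= 2302701.48 / 5935 = 387.9868... → 387.99.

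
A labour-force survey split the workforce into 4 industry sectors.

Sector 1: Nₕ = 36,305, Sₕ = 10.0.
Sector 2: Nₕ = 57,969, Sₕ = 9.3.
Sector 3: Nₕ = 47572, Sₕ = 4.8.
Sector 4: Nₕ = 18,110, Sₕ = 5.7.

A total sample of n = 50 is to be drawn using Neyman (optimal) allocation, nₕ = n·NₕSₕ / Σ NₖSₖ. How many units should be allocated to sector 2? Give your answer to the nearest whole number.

1: NₕSₕ = 36305·10.0 = 363050
2: NₕSₕ = 57969·9.3 = 539111.7
3: NₕSₕ = 47572·4.8 = 228345.6
4: NₕSₕ = 18110·5.7 = 103227
Σ NₕSₕ = 1233734.3.
n_2 = 50·539111.7/1233734.3 = 21.849... → 22.

22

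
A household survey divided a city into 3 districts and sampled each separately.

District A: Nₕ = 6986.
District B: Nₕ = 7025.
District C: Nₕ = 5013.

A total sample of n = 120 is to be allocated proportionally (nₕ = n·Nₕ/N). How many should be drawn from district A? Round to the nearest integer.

Share of district A = 6986/19024 = 0.36722.
Allocate 120 × 0.36722 = 44.066... → 44.

44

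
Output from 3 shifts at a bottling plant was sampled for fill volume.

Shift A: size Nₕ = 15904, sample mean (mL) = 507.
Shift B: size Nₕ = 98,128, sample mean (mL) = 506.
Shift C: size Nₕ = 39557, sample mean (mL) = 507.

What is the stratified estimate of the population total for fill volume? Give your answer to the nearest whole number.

A: 15904·507 = 8063328
B: 98128·506 = 49652768
C: 39557·507 = 20055399
τ̂ = Σ Nₕx̄ₕ = 77771495.

77771495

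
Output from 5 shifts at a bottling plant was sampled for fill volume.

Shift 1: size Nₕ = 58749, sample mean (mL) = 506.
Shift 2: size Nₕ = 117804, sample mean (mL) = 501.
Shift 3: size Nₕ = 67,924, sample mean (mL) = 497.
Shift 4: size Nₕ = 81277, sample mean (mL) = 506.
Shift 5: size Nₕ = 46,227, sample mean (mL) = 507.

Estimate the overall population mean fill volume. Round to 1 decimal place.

x̄_st = (Σ Nₕx̄ₕ) / (Σ Nₕ) = (58749·506 + 117804·501 + 67924·497 + 81277·506 + 46227·507) / 371981
= 187068277 / 371981 = 502.897... → 502.9.

502.9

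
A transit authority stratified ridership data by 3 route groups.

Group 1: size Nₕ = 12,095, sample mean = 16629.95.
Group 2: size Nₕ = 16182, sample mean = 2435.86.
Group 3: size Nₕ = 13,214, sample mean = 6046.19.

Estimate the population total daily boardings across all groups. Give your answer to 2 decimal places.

320450686.43

Estimate total by summing Nₕ·x̄ₕ over strata.
12095·16629.95 + 16182·2435.86 + 13214·6046.19 = 201139245.25 + 39417086.52 + 79894354.66 = 320450686.43.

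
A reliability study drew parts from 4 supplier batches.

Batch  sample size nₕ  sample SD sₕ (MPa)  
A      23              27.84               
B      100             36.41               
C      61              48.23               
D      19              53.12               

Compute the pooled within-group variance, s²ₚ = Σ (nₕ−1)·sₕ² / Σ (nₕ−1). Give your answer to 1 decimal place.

1701.8

A: (23−1)·27.84² = 22·775.0656 = 17051.4432
B: (100−1)·36.41² = 99·1325.6881 = 131243.1219
C: (61−1)·48.23² = 60·2326.1329 = 139567.974
D: (19−1)·53.12² = 18·2821.7344 = 50791.2192
Numerator = 338653.7583; denominator = Σ(nₕ−1) = 199.
s²ₚ = 338653.7583/199 = 1701.778... → 1701.8.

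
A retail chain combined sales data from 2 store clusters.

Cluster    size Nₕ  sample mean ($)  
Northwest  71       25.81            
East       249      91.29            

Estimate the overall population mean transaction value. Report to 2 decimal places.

N = 71 + 249 = 320.
Weight each subgroup mean by Nₕ/N and sum.
Σ Nₕx̄ₕ = 71·25.81 + 249·91.29 = 1832.51 + 22731.21 = 24563.72.
Divide by N: 24563.72 / 320 = 76.7616... → 76.76.

76.76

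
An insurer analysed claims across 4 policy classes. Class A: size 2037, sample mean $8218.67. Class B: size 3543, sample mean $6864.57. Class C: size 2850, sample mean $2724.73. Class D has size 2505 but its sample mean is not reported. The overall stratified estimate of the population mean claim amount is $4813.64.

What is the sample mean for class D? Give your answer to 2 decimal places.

Σ Nₕx̄ₕ = N·μ, so 2505·x̄_D = 10935·4813.64 − (2037·8218.67 + 3543·6864.57 + 2850·2724.73).
= 52637153.4 − 48828082.8 = 3809070.6.
x̄_D = 3809070.6 / 2505 = 1520.5871... → 1520.59.

1520.59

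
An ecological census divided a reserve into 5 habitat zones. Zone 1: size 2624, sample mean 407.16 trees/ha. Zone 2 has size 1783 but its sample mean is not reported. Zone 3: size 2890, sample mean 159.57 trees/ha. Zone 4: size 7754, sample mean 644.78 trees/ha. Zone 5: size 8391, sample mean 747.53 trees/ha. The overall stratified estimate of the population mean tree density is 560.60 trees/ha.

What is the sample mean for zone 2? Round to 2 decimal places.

190.63

N = 2624 + 1783 + 2890 + 7754 + 8391 = 23442.
Overall total = μ·N = 560.60·23442 = 13141585.2.
Subtract the known strata: 2624·407.16 + 2890·159.57 + 7754·644.78 + 8391·747.53 = 12801693.49.
Remaining total for zone 2: 13141585.2 − 12801693.49 = 339891.71.
Divide by its size: 339891.71 / 1783 = 190.6291... → 190.63.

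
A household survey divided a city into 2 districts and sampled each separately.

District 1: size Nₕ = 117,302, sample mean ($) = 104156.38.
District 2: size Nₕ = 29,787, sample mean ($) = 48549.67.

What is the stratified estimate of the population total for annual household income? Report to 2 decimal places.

1: 117302·104156.38 = 12217751686.76
2: 29787·48549.67 = 1446149020.29
τ̂ = Σ Nₕx̄ₕ = 13663900707.05.

13663900707.05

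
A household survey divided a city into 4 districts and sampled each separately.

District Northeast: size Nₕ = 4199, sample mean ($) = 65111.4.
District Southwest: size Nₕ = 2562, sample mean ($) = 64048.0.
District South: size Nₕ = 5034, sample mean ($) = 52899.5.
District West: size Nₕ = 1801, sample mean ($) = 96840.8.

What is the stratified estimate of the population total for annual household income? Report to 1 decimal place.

878200108.4

Estimate total by summing Nₕ·x̄ₕ over strata.
4199·65111.4 + 2562·64048.0 + 5034·52899.5 + 1801·96840.8 = 273402768.6 + 164090976 + 266296083 + 174410280.8 = 878200108.4.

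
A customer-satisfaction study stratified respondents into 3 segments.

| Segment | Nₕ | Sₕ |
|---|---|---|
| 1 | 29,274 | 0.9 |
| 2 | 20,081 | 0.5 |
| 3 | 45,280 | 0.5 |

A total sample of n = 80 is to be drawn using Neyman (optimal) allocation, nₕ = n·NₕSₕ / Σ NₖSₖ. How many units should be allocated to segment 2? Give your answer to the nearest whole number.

14

1: NₕSₕ = 29274·0.9 = 26346.6
2: NₕSₕ = 20081·0.5 = 10040.5
3: NₕSₕ = 45280·0.5 = 22640
Σ NₕSₕ = 59027.1.
n_2 = 80·10040.5/59027.1 = 13.608... → 14.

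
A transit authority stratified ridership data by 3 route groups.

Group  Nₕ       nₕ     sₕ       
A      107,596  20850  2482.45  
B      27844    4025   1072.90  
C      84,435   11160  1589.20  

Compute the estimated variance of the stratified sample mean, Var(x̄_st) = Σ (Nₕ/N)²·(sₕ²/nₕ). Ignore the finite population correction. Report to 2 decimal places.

108.74

N = 219875. Term for each stratum: Wₕ²sₕ²/nₕ.
Var(x̄_st) = 70.77755 + 4.58632 + 33.37231 = 108.73617 → 108.74.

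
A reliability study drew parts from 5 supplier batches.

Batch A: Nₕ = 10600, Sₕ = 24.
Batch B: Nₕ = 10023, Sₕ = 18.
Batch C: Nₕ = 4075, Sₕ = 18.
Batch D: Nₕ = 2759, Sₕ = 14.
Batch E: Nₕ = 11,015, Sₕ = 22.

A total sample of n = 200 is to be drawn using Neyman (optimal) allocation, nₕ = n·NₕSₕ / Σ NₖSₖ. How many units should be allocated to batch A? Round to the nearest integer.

A: NₕSₕ = 10600·24 = 254400
B: NₕSₕ = 10023·18 = 180414
C: NₕSₕ = 4075·18 = 73350
D: NₕSₕ = 2759·14 = 38626
E: NₕSₕ = 11015·22 = 242330
Σ NₕSₕ = 789120.
n_A = 200·254400/789120 = 64.477... → 64.

64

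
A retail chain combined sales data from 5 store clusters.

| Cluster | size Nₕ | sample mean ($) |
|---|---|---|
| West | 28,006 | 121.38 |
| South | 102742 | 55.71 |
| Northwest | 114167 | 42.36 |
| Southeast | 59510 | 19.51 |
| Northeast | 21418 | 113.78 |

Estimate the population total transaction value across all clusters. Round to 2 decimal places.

West: 28006·121.38 = 3399368.28
South: 102742·55.71 = 5723756.82
Northwest: 114167·42.36 = 4836114.12
Southeast: 59510·19.51 = 1161040.1
Northeast: 21418·113.78 = 2436940.04
τ̂ = Σ Nₕx̄ₕ = 17557219.36.

17557219.36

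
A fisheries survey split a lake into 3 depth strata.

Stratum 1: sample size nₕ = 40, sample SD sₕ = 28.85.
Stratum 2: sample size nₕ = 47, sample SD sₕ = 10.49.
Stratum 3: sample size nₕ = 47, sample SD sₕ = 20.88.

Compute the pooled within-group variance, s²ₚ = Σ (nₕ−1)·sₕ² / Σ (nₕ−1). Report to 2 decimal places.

439.52

Degrees of freedom: 39 + 46 + 46 = 131.
Σ(nₕ−1)sₕ² = 39·832.3225 + 46·110.0401 + 46·435.9744 = 57577.2445.
s²ₚ = 57577.2445 / 131 = 439.5210... → 439.52.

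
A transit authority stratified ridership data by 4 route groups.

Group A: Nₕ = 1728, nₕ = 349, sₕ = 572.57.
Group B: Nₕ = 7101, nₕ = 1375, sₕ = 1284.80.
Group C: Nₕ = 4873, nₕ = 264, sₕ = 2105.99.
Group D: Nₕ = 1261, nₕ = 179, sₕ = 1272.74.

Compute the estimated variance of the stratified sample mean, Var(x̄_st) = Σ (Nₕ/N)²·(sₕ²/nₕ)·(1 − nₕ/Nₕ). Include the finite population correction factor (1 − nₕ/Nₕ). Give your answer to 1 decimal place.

1968.5

N = 14963. Term for each stratum: Wₕ²sₕ²/nₕ·(1−nₕ/Nₕ).
Var(x̄_st) = 9.9978 + 218.0228 + 1685.2892 + 55.1482 = 1968.4580 → 1968.5.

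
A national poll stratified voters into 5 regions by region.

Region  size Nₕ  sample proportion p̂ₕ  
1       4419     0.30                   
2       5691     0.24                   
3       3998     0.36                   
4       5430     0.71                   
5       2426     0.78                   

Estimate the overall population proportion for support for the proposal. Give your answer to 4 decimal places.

0.4498

Wₕ = Nₕ/N with N = 21964: 0.2012, 0.2591, 0.1820, 0.2472, 0.1105.
p̂_st = 0.2012·0.30 + 0.2591·0.24 + 0.1820·0.36 + 0.2472·0.71 + 0.1105·0.78 ≈ 0.449754... → 0.4498.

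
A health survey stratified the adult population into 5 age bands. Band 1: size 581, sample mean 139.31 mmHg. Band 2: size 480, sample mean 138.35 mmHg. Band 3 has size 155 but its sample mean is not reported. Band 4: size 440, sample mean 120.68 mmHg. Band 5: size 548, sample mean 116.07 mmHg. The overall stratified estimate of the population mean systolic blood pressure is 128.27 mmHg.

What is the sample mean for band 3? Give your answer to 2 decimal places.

N = 581 + 480 + 155 + 440 + 548 = 2204.
Overall total = μ·N = 128.27·2204 = 282707.08.
Subtract the known strata: 581·139.31 + 480·138.35 + 440·120.68 + 548·116.07 = 264052.67.
Remaining total for band 3: 282707.08 − 264052.67 = 18654.41.
Divide by its size: 18654.41 / 155 = 120.3510... → 120.35.

120.35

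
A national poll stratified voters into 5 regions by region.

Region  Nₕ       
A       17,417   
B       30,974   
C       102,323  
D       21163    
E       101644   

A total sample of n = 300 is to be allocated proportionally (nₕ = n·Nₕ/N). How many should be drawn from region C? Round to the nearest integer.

112

Share of region C = 102323/273521 = 0.37410.
Allocate 300 × 0.37410 = 112.229... → 112.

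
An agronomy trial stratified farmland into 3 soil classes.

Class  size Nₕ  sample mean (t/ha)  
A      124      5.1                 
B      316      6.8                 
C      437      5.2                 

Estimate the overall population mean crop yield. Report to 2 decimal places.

5.76

N = 124 + 316 + 437 = 877.
Overall mean = Σ (Nₕ/N)·x̄ₕ — weight by population share, not a simple average.
Σ Nₕx̄ₕ = 124·5.1 + 316·6.8 + 437·5.2 = 632.4 + 2148.8 + 2272.4 = 5053.6.
Divide by N: 5053.6 / 877 = 5.7624... → 5.76.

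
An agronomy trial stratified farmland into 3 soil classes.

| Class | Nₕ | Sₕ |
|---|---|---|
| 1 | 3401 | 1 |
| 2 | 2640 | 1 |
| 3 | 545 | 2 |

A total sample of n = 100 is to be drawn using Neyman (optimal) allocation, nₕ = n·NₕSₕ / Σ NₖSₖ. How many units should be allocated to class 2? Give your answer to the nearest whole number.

37

1: NₕSₕ = 3401·1 = 3401
2: NₕSₕ = 2640·1 = 2640
3: NₕSₕ = 545·2 = 1090
Σ NₕSₕ = 7131.
n_2 = 100·2640/7131 = 37.021... → 37.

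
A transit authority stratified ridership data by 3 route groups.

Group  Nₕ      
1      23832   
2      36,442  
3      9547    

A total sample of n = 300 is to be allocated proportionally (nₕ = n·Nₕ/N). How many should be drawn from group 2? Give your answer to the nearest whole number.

157

N = 23832 + 36442 + 9547 = 69821.
n_2 = 300·36442/69821 = 156.580... → 157.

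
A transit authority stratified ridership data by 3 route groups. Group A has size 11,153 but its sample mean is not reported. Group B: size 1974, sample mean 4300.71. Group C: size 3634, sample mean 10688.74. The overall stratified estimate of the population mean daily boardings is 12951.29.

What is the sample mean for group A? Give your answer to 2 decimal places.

N = 11153 + 1974 + 3634 = 16761.
Overall total = μ·N = 12951.29·16761 = 217076571.69.
Subtract the known strata: 1974·4300.71 + 3634·10688.74 = 47332482.7.
Remaining total for group A: 217076571.69 − 47332482.7 = 169744088.99.
Divide by its size: 169744088.99 / 11153 = 15219.5902... → 15219.59.

15219.59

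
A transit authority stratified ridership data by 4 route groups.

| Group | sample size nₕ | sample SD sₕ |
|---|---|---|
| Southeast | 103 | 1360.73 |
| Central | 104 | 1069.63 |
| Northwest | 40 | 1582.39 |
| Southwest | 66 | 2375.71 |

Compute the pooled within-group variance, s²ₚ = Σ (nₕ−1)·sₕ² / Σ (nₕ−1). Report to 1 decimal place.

Southeast: (103−1)·1360.73² = 102·1851586.1329 = 188861785.5558
Central: (104−1)·1069.63² = 103·1144108.3369 = 117843158.7007
Northwest: (40−1)·1582.39² = 39·2503958.1121 = 97654366.3719
Southwest: (66−1)·2375.71² = 65·5643998.0041 = 366859870.2665
Numerator = 771219180.8949; denominator = Σ(nₕ−1) = 309.
s²ₚ = 771219180.8949/309 = 2495854.954... → 2495855.0.

2495855.0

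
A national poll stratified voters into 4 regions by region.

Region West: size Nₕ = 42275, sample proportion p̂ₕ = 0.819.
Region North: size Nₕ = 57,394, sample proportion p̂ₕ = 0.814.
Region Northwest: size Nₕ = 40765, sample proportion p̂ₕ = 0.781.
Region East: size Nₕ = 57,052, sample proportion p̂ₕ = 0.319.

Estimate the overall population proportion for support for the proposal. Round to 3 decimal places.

N = 42275 + 57394 + 40765 + 57052 = 197486.
Overall proportion = Σ (Nₕ/N)·p̂ₕ.
Σ Nₕp̂ₕ = 34623.225 + 46718.716 + 31837.465 + 18199.588 = 131378.994.
131378.994 / 197486 = 0.66526... → 0.665.

0.665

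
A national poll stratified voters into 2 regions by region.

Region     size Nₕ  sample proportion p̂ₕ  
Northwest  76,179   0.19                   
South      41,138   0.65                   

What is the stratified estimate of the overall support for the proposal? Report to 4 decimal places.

0.3513

Wₕ = Nₕ/N with N = 117317: 0.6493, 0.3507.
p̂_st = 0.6493·0.19 + 0.3507·0.65 ≈ 0.351302... → 0.3513.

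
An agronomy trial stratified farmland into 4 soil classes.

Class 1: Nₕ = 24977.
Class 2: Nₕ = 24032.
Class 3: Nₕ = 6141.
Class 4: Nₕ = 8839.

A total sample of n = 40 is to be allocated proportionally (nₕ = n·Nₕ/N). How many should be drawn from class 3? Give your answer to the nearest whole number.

N = 24977 + 24032 + 6141 + 8839 = 63989.
n_3 = 40·6141/63989 = 3.839... → 4.

4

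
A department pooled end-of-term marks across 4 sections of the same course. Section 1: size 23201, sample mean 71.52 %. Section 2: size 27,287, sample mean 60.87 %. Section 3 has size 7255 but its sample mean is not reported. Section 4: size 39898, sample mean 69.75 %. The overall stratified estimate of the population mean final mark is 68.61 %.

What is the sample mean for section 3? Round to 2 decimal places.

82.15

N = 23201 + 27287 + 7255 + 39898 = 97641.
Overall total = μ·N = 68.61·97641 = 6699149.01.
Subtract the known strata: 23201·71.52 + 27287·60.87 + 39898·69.75 = 6103180.71.
Remaining total for section 3: 6699149.01 − 6103180.71 = 595968.3.
Divide by its size: 595968.3 / 7255 = 82.1459... → 82.15.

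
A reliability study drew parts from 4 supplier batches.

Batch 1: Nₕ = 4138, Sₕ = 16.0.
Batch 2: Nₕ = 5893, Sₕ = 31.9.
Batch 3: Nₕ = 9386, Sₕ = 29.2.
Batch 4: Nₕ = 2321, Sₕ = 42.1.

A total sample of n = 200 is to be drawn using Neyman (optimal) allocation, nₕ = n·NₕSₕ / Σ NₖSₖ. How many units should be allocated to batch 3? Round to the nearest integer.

88

1: NₕSₕ = 4138·16.0 = 66208
2: NₕSₕ = 5893·31.9 = 187986.7
3: NₕSₕ = 9386·29.2 = 274071.2
4: NₕSₕ = 2321·42.1 = 97714.1
Σ NₕSₕ = 625980.
n_3 = 200·274071.2/625980 = 87.565... → 88.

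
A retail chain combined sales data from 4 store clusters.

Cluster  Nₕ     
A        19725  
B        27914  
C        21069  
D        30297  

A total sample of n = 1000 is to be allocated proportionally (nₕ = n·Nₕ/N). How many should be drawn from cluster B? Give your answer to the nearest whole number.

Share of cluster B = 27914/99005 = 0.28195.
Allocate 1000 × 0.28195 = 281.945... → 282.

282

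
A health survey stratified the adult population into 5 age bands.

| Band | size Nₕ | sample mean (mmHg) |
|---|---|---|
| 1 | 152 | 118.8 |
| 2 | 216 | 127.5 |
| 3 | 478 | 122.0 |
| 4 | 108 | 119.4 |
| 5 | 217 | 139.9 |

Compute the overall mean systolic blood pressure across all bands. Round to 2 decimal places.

x̄_st = (Σ Nₕx̄ₕ) / (Σ Nₕ) = (152·118.8 + 216·127.5 + 478·122.0 + 108·119.4 + 217·139.9) / 1171
= 147167.1 / 1171 = 125.6764... → 125.68.

125.68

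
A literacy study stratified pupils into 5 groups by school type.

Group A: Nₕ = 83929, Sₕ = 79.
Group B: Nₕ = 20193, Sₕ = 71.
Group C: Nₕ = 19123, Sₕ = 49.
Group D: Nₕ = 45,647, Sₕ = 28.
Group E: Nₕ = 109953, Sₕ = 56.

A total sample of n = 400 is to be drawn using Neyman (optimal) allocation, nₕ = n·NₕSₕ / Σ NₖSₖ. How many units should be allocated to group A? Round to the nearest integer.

Σ NₕSₕ = 83929·79 + 20193·71 + 19123·49 + 45647·28 + 109953·56 = 16436605.
Share for A: 6630391/16436605 = 0.40339.
n_A = 400 × 0.40339 = 161.357... → 161.

161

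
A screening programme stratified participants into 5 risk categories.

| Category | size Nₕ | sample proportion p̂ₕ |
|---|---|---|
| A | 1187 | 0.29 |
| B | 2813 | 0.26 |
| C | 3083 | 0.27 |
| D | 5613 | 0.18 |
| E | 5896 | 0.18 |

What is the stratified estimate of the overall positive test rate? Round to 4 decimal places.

0.2141

Wₕ = Nₕ/N with N = 18592: 0.0638, 0.1513, 0.1658, 0.3019, 0.3171.
p̂_st = 0.0638·0.29 + 0.1513·0.26 + 0.1658·0.27 + 0.3019·0.18 + 0.3171·0.18 ≈ 0.214051... → 0.2141.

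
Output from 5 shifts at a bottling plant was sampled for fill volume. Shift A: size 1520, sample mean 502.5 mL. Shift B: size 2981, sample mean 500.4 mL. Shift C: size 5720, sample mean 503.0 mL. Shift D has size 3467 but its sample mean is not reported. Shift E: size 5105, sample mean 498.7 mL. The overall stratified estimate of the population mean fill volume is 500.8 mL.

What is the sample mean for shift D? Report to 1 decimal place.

N = 1520 + 2981 + 5720 + 3467 + 5105 = 18793.
Overall total = μ·N = 500.8·18793 = 9411534.4.
Subtract the known strata: 1520·502.5 + 2981·500.4 + 5720·503.0 + 5105·498.7 = 7678515.9.
Remaining total for shift D: 9411534.4 − 7678515.9 = 1733018.5.
Divide by its size: 1733018.5 / 3467 = 499.861... → 499.9.

499.9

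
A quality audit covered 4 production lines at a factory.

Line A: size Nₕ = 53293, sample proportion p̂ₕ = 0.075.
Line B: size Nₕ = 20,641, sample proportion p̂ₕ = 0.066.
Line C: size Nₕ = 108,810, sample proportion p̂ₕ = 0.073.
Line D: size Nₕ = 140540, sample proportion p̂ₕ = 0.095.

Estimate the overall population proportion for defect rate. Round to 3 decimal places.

N = 53293 + 20641 + 108810 + 140540 = 323284.
Overall proportion = Σ (Nₕ/N)·p̂ₕ.
Σ Nₕp̂ₕ = 3996.975 + 1362.306 + 7943.13 + 13351.3 = 26653.711.
26653.711 / 323284 = 0.08245... → 0.082.

0.082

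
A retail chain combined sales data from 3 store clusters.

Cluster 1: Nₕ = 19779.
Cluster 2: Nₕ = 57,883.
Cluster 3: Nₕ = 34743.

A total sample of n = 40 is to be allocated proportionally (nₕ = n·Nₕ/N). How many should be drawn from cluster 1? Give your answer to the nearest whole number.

7

N = 19779 + 57883 + 34743 = 112405.
n_1 = 40·19779/112405 = 7.038... → 7.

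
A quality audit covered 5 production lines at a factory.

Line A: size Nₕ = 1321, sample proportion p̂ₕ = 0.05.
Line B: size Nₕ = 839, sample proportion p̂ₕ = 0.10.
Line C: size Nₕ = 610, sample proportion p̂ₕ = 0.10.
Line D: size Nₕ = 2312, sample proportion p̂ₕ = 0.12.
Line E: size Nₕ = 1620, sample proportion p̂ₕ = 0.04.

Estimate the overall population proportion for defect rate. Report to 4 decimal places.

Wₕ = Nₕ/N with N = 6702: 0.1971, 0.1252, 0.0910, 0.3450, 0.2417.
p̂_st = 0.1971·0.05 + 0.1252·0.10 + 0.0910·0.10 + 0.3450·0.12 + 0.2417·0.04 ≈ 0.082541... → 0.0825.

0.0825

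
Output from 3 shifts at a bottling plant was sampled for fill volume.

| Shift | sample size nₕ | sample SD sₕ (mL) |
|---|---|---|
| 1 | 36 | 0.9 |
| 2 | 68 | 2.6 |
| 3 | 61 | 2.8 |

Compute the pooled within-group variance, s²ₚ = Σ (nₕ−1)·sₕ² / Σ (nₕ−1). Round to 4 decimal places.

1: (36−1)·0.9² = 35·0.81 = 28.35
2: (68−1)·2.6² = 67·6.76 = 452.92
3: (61−1)·2.8² = 60·7.84 = 470.4
Numerator = 951.67; denominator = Σ(nₕ−1) = 162.
s²ₚ = 951.67/162 = 5.874506... → 5.8745.

5.8745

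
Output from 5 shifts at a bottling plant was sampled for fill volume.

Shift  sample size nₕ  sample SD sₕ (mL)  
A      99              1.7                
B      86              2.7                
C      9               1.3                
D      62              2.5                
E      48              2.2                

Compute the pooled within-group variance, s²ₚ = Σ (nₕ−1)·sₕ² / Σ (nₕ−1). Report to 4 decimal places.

5.1007

A: (99−1)·1.7² = 98·2.89 = 283.22
B: (86−1)·2.7² = 85·7.29 = 619.65
C: (9−1)·1.3² = 8·1.69 = 13.52
D: (62−1)·2.5² = 61·6.25 = 381.25
E: (48−1)·2.2² = 47·4.84 = 227.48
Numerator = 1525.12; denominator = Σ(nₕ−1) = 299.
s²ₚ = 1525.12/299 = 5.100736... → 5.1007.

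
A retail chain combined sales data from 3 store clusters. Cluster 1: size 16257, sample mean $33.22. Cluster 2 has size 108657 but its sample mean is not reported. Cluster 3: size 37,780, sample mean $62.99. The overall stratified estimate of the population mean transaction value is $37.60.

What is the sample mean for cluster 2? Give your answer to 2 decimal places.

N = 16257 + 108657 + 37780 = 162694.
Overall total = μ·N = 37.60·162694 = 6117294.4.
Subtract the known strata: 16257·33.22 + 37780·62.99 = 2919819.74.
Remaining total for cluster 2: 6117294.4 − 2919819.74 = 3197474.66.
Divide by its size: 3197474.66 / 108657 = 29.4272... → 29.43.

29.43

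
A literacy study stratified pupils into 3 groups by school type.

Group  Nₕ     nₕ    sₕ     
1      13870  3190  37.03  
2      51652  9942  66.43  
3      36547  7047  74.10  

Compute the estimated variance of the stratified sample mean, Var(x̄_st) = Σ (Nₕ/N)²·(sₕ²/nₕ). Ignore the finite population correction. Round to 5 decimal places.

0.22150

N = 102069. Term for each stratum: Wₕ²sₕ²/nₕ.
Var(x̄_st) = 0.00793747 + 0.11366881 + 0.09989595 = 0.22150223 → 0.22150.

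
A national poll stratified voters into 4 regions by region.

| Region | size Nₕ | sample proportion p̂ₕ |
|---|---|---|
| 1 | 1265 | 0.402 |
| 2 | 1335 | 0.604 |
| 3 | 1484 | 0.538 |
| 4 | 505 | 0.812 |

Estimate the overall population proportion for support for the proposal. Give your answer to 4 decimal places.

Wₕ = Nₕ/N with N = 4589: 0.2757, 0.2909, 0.3234, 0.1100.
p̂_st = 0.2757·0.402 + 0.2909·0.604 + 0.3234·0.538 + 0.1100·0.812 ≈ 0.549863... → 0.5499.

0.5499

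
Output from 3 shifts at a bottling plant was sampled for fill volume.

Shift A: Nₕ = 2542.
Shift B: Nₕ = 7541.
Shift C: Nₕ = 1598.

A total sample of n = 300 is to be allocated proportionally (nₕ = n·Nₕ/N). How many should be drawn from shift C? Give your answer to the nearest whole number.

41

Share of shift C = 1598/11681 = 0.13680.
Allocate 300 × 0.13680 = 41.041... → 41.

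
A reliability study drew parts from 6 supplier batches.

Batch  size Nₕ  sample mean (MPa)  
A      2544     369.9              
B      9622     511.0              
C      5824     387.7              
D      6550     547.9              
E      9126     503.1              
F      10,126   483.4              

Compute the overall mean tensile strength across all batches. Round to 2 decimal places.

N = 2544 + 9622 + 5824 + 6550 + 9126 + 10126 = 43792.
Overall mean = Σ (Nₕ/N)·x̄ₕ — weight by population share, not a simple average.
Σ Nₕx̄ₕ = 2544·369.9 + 9622·511.0 + 5824·387.7 + 6550·547.9 + 9126·503.1 + 10126·483.4 = 941025.6 + 4916842 + 2257964.8 + 3588745 + 4591290.6 + 4894908.4 = 21190776.4.
Divide by N: 21190776.4 / 43792 = 483.8961... → 483.90.

483.90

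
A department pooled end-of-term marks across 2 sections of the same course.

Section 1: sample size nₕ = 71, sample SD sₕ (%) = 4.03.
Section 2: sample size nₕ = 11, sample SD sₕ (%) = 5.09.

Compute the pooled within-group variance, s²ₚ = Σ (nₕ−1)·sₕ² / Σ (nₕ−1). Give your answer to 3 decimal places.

17.449

1: (71−1)·4.03² = 70·16.2409 = 1136.863
2: (11−1)·5.09² = 10·25.9081 = 259.081
Numerator = 1395.944; denominator = Σ(nₕ−1) = 80.
s²ₚ = 1395.944/80 = 17.4493 → 17.449.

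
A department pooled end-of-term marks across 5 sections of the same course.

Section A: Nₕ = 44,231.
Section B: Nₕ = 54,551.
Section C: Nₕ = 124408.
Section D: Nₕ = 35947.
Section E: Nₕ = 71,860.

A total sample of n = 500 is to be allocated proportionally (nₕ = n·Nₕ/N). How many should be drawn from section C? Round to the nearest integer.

188

N = 44231 + 54551 + 124408 + 35947 + 71860 = 330997.
n_C = 500·124408/330997 = 187.929... → 188.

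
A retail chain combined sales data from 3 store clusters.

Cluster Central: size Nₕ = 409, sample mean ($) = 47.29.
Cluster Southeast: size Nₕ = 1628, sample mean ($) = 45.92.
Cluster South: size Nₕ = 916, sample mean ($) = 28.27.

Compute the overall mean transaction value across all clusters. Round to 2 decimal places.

40.63

N = 409 + 1628 + 916 = 2953.
The stratified mean weights each stratum mean by its population share Nₕ/N.
Σ Nₕx̄ₕ = 409·47.29 + 1628·45.92 + 916·28.27 = 19341.61 + 74757.76 + 25895.32 = 119994.69.
Divide by N: 119994.69 / 2953 = 40.6348... → 40.63.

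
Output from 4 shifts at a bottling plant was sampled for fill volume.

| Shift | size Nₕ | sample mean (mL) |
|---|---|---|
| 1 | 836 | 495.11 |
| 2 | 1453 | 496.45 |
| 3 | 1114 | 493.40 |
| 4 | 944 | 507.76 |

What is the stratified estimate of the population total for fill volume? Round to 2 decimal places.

2164226.85

1: 836·495.11 = 413911.96
2: 1453·496.45 = 721341.85
3: 1114·493.40 = 549647.6
4: 944·507.76 = 479325.44
τ̂ = Σ Nₕx̄ₕ = 2164226.85.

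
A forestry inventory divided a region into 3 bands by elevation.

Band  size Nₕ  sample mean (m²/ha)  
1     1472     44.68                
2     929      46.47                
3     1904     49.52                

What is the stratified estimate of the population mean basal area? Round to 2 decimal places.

47.21

x̄_st = (Σ Nₕx̄ₕ) / (Σ Nₕ) = (1472·44.68 + 929·46.47 + 1904·49.52) / 4305
= 203225.67 / 4305 = 47.2069... → 47.21.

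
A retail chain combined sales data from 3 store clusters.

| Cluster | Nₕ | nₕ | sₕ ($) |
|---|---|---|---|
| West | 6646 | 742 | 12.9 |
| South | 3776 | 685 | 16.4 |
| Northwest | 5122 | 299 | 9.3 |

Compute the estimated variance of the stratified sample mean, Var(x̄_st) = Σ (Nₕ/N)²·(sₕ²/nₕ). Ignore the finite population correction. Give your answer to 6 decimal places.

N = 15544; Wₕ = Nₕ/N.
cluster West: (6646/15544)²·12.9²/742 = 0.040998750
cluster South: (3776/15544)²·16.4²/685 = 0.023170506
cluster Northwest: (5122/15544)²·9.3²/299 = 0.031408579
Sum = 0.095577835 → 0.095578.

0.095578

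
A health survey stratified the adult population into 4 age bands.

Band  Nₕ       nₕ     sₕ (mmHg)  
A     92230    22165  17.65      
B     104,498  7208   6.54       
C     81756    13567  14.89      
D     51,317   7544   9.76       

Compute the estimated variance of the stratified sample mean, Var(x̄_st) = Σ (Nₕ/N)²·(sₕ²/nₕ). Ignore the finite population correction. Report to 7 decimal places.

0.0030049

N = 329801. Term for each stratum: Wₕ²sₕ²/nₕ.
Var(x̄_st) = 0.0010991632 + 0.0005957345 + 0.0010042478 + 0.0003057149 = 0.0030048603 → 0.0030049.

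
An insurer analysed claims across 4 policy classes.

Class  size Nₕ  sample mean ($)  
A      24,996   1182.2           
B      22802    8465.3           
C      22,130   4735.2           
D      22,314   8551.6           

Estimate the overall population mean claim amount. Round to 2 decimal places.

N = 24996 + 22802 + 22130 + 22314 = 92242.
Weight each subgroup mean by Nₕ/N and sum.
Σ Nₕx̄ₕ = 24996·1182.2 + 22802·8465.3 + 22130·4735.2 + 22314·8551.6 = 29550271.2 + 193025770.6 + 104789976 + 190820402.4 = 518186420.2.
Divide by N: 518186420.2 / 92242 = 5617.6841... → 5617.68.

5617.68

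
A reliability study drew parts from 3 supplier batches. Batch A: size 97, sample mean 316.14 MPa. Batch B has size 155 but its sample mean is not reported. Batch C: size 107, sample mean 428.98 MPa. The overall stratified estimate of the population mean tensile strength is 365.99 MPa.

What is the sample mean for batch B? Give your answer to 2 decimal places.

353.70

Σ Nₕx̄ₕ = N·μ, so 155·x̄_B = 359·365.99 − (97·316.14 + 107·428.98).
= 131390.41 − 76566.44 = 54823.97.
x̄_B = 54823.97 / 155 = 353.7030... → 353.70.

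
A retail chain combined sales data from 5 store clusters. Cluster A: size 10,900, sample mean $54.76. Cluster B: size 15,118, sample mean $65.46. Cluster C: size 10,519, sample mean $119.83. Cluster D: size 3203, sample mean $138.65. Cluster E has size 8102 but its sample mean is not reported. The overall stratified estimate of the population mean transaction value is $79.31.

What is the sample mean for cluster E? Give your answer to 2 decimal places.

62.11

Σ Nₕx̄ₕ = N·μ, so 8102·x̄_E = 47842·79.31 − (10900·54.76 + 15118·65.46 + 10519·119.83 + 3203·138.65).
= 3794349.02 − 3291096 = 503253.02.
x̄_E = 503253.02 / 8102 = 62.1147... → 62.11.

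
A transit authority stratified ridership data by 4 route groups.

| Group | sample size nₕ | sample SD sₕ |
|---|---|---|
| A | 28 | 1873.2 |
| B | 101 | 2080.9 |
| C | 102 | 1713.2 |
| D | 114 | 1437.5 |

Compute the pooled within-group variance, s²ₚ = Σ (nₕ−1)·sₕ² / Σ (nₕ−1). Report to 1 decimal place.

Degrees of freedom: 27 + 100 + 101 + 113 = 341.
Σ(nₕ−1)sₕ² = 27·3508878.24 + 100·4330144.81 + 101·2935054.24 + 113·2066406.25 = 1057698577.97.
s²ₚ = 1057698577.97 / 341 = 3101755.361... → 3101755.4.

3101755.4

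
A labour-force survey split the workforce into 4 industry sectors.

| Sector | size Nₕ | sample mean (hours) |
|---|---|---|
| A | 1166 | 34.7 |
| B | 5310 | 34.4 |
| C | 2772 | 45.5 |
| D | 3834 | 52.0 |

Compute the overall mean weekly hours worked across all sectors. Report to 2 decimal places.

41.94

N = 1166 + 5310 + 2772 + 3834 = 13082.
The stratified mean weights each stratum mean by its population share Nₕ/N.
Σ Nₕx̄ₕ = 1166·34.7 + 5310·34.4 + 2772·45.5 + 3834·52.0 = 40460.2 + 182664 + 126126 + 199368 = 548618.2.
Divide by N: 548618.2 / 13082 = 41.9369... → 41.94.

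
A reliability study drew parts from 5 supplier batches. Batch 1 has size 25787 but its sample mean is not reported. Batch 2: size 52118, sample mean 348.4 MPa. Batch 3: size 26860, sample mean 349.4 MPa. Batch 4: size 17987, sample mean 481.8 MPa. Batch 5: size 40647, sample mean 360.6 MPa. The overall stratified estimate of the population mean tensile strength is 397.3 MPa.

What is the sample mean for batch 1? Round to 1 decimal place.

544.9

N = 25787 + 52118 + 26860 + 17987 + 40647 = 163399.
Overall total = μ·N = 397.3·163399 = 64918422.7.
Subtract the known strata: 52118·348.4 + 26860·349.4 + 17987·481.8 + 40647·360.6 = 50866240.
Remaining total for batch 1: 64918422.7 − 50866240 = 14052182.7.
Divide by its size: 14052182.7 / 25787 = 544.933... → 544.9.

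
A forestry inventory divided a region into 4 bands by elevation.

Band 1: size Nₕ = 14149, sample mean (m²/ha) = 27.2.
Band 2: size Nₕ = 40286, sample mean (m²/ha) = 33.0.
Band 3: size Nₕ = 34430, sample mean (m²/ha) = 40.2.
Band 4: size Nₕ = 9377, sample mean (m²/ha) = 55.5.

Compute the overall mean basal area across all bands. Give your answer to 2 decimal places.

36.84

N = 98242; weights Wₕ = Nₕ/N = (0.1440, 0.4101, 0.3505, 0.0954).
x̄_st = Σ Wₕ·x̄ₕ = 0.1440·27.2 + 0.4101·33.0 + 0.3505·40.2 + 0.0954·55.5 ≈ 36.8356...
→ 36.84.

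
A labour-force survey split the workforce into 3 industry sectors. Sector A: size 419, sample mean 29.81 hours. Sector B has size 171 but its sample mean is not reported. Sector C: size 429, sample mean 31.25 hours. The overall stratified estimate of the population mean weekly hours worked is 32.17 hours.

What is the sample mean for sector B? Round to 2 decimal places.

N = 419 + 171 + 429 = 1019.
Overall total = μ·N = 32.17·1019 = 32781.23.
Subtract the known strata: 419·29.81 + 429·31.25 = 25896.64.
Remaining total for sector B: 32781.23 − 25896.64 = 6884.59.
Divide by its size: 6884.59 / 171 = 40.2608... → 40.26.

40.26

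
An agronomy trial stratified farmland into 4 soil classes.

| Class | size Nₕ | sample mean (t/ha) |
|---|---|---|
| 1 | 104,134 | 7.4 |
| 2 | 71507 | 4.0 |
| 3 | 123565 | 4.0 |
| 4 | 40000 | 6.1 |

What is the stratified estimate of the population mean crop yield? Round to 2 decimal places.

5.29

N = 104134 + 71507 + 123565 + 40000 = 339206.
The stratified mean weights each stratum mean by its population share Nₕ/N.
Σ Nₕx̄ₕ = 104134·7.4 + 71507·4.0 + 123565·4.0 + 40000·6.1 = 770591.6 + 286028 + 494260 + 244000 = 1794879.6.
Divide by N: 1794879.6 / 339206 = 5.2914... → 5.29.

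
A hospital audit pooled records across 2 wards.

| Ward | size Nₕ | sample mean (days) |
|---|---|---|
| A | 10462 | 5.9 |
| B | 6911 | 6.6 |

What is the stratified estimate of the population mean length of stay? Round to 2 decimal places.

6.18

N = 10462 + 6911 = 17373.
Weight each subgroup mean by Nₕ/N and sum.
Σ Nₕx̄ₕ = 10462·5.9 + 6911·6.6 = 61725.8 + 45612.6 = 107338.4.
Divide by N: 107338.4 / 17373 = 6.1785... → 6.18.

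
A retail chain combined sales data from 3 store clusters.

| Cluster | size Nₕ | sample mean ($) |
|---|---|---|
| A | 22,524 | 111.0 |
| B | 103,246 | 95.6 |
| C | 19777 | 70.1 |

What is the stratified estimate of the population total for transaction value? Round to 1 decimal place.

A: 22524·111.0 = 2500164
B: 103246·95.6 = 9870317.6
C: 19777·70.1 = 1386367.7
τ̂ = Σ Nₕx̄ₕ = 13756849.3.

13756849.3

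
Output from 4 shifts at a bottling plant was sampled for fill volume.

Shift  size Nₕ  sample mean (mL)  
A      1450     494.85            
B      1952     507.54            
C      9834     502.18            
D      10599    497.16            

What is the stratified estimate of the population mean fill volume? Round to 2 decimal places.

499.94

x̄_st = (Σ Nₕx̄ₕ) / (Σ Nₕ) = (1450·494.85 + 1952·507.54 + 9834·502.18 + 10599·497.16) / 23835
= 11916087.54 / 23835 = 499.9407... → 499.94.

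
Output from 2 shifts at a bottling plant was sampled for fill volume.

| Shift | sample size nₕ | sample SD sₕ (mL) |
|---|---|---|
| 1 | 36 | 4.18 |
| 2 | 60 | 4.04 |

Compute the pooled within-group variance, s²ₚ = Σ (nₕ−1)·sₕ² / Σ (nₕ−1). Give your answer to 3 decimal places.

Degrees of freedom: 35 + 59 = 94.
Σ(nₕ−1)sₕ² = 35·17.4724 + 59·16.3216 = 1574.5084.
s²ₚ = 1574.5084 / 94 = 16.75009... → 16.750.

16.750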